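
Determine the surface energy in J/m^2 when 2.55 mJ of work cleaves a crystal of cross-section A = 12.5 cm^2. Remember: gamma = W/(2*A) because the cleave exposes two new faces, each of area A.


Convert: A = 12.5 cm^2 = 0.00125 m^2, W = 2.55 mJ = 0.00255 J
Cleaving exposes two faces of area A, so total new surface = 2*A and gamma = W / (2*A)
gamma = 0.00255 / (2 * 0.00125)
gamma = 1.02 J/m^2

1.02


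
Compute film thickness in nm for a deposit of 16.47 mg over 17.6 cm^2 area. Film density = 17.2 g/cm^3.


Convert: m = 16.47 mg = 1.6470e-05 kg, A = 17.6 cm^2 = 1.7600e-03 m^2, rho = 17.2 g/cm^3 = 17200 kg/m^3
t = m / (A * rho)
t = 1.6470e-05 / (1.7600e-03 * 17200)
t = 5.4407e-07 m = 544.1 nm

544.1


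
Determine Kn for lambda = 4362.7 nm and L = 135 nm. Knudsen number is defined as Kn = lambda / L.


Knudsen number Kn = lambda / L
Kn = 4362.7 / 135
Kn = 32.3163

32.3163


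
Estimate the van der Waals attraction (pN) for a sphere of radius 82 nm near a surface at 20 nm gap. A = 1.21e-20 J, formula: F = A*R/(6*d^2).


Convert to SI: R = 82 nm = 8.2e-08 m, d = 20 nm = 2e-08 m
F = A * R / (6 * d^2)
F = 1.21e-20 * 8.2e-08 / (6 * (2e-08)^2)
F = 4.13417e-13 N = 0.413 pN

0.413


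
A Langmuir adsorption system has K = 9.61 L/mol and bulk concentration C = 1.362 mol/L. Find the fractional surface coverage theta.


Langmuir isotherm: theta = K*C / (1 + K*C)
K*C = 9.61 * 1.362 = 13.08882
theta = 13.08882 / (1 + 13.08882) = 13.08882 / 14.08882
theta = 0.929

0.929


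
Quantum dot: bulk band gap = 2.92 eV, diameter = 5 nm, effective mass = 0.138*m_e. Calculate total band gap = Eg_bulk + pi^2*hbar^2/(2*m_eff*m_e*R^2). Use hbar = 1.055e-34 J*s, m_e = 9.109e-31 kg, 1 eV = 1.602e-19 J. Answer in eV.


Radius R = 5/2 nm = 2.5e-09 m
Confinement energy dE = pi^2 * hbar^2 / (2 * m_eff * m_e * R^2)
dE = pi^2 * (1.055e-34)^2 / (2 * 0.138 * 9.109e-31 * (2.5e-09)^2) J, divided by 1.602e-19 J/eV
dE = 0.4364 eV
Total band gap = E_g(bulk) + dE = 2.92 + 0.4364 = 3.3564 eV

3.3564


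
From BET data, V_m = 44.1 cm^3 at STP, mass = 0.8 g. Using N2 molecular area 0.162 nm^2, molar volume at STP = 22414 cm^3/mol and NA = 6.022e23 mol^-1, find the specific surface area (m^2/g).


Number of moles in monolayer = V_m / 22414 = 44.1 / 22414 = 0.00196752
Number of molecules = moles * NA = 0.00196752 * 6.022e23
SA = molecules * sigma / mass
SA = (44.1 / 22414) * 6.022e23 * 0.162e-18 / 0.8
SA = 239.9 m^2/g

239.9


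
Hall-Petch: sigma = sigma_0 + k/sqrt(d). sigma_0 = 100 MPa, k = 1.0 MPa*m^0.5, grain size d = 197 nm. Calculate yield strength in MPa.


d = 197 nm = 1.97e-07 m
sqrt(d) = 0.0004438468
Hall-Petch contribution = k / sqrt(d) = 1.0 / 0.0004438468 = 2253.0 MPa
sigma = sigma_0 + k/sqrt(d) = 100 + 2253.0 = 2353.0 MPa

2353.0


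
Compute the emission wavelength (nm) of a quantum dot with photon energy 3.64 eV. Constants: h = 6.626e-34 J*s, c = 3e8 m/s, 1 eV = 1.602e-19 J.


Convert energy: E = 3.64 eV = 3.64 * 1.602e-19 = 5.83128e-19 J
lambda = h*c / E = 6.626e-34 * 3e8 / 5.83128e-19
lambda = 3.40886e-07 m = 340.9 nm

340.9


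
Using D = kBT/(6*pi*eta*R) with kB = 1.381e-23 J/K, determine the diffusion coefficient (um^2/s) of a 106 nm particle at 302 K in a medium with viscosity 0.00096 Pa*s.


Radius R = 106/2 = 53 nm = 5.3e-08 m
D = kB*T / (6*pi*eta*R)
D = 1.381e-23 * 302 / (6 * pi * 0.00096 * 5.3e-08)
D = 4.34863e-12 m^2/s = 4.349 um^2/s

4.349


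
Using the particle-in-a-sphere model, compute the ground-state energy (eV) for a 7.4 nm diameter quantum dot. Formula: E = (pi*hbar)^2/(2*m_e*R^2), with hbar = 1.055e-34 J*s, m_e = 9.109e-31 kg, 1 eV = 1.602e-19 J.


Radius R = 7.4/2 = 3.7 nm = 3.7e-09 m
E = (pi * 1.055e-34)^2 / (2 * 9.109e-31 * (3.7e-09)^2)
E(J) = 4.40454e-21
E = E(J) / 1.602e-19 = 0.0275 eV

0.0275


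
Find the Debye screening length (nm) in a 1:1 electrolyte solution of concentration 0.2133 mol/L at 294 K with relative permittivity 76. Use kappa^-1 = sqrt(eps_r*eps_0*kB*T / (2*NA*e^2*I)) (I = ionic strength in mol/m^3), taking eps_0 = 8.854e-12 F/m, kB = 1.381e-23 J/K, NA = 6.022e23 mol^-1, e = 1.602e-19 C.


Ionic strength I = 0.2133 * 1^2 * 1000 = 213.3 mol/m^3
kappa^-1 = sqrt(76 * 8.854e-12 * 1.381e-23 * 294 / (2 * 6.022e23 * (1.602e-19)^2 * 213.3))
kappa^-1 = 0.644 nm

0.644


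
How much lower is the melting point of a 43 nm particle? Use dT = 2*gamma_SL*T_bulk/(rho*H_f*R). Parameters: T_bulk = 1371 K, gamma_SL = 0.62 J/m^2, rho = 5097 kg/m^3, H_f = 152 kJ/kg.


Radius R = 43/2 = 21.5 nm = 2.15e-08 m
Convert H_f = 152 kJ/kg = 152000 J/kg
dT = 2 * gamma_SL * T_bulk / (rho * H_f * R)
dT = 2 * 0.62 * 1371 / (5097 * 152000 * 2.15e-08)
dT = 102.1 K

102.1


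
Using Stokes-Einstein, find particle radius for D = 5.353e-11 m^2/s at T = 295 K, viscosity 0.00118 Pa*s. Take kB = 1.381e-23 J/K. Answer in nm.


Stokes-Einstein: R = kB*T / (6*pi*eta*D)
R = 1.381e-23 * 295 / (6 * pi * 0.00118 * 5.353e-11)
R = 3.42165e-09 m = 3.42 nm

3.42


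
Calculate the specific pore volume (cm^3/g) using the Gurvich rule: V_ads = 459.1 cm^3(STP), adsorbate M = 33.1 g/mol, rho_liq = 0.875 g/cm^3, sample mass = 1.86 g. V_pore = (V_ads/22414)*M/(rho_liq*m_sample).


Moles adsorbed n = V_ads / 22414 = 459.1 / 22414 = 2.048273e-02 mol
Liquid volume V_liq = n * M / rho_liq = 2.048273e-02 * 33.1 / 0.875 = 0.77483 cm^3
Specific pore volume V_pore = V_liq / m_sample = 0.77483 / 1.86
V_pore = 0.4166 cm^3/g

0.4166


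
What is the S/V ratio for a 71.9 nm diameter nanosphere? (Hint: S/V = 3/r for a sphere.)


Radius r = 71.9/2 = 35.95 nm
S/V = 3 / r = 3 / 35.95
S/V = 0.0834 nm^-1

0.0834


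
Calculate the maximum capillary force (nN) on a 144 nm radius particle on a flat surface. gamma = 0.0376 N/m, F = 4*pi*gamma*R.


Convert radius: R = 144 nm = 1.44e-07 m
F = 4 * pi * gamma * R
F = 4 * pi * 0.0376 * 1.44e-07
F = 6.80394e-08 N = 68.0394 nN

68.0394


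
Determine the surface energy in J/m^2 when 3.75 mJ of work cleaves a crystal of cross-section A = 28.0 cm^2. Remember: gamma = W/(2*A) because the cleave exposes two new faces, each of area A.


Convert: A = 28.0 cm^2 = 0.0028 m^2, W = 3.75 mJ = 0.00375 J
Cleaving exposes two faces of area A, so total new surface = 2*A and gamma = W / (2*A)
gamma = 0.00375 / (2 * 0.0028)
gamma = 0.67 J/m^2

0.67


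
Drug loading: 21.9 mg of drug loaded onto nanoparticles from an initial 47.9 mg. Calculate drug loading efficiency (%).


Drug loading efficiency = (drug loaded / drug initial) * 100
DLE = 21.9 / 47.9 * 100
DLE = 0.4572 * 100
DLE = 45.72%

45.72


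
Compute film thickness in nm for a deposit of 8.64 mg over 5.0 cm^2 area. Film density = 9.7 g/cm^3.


Convert: m = 8.64 mg = 8.6400e-06 kg, A = 5.0 cm^2 = 5.0000e-04 m^2, rho = 9.7 g/cm^3 = 9700 kg/m^3
t = m / (A * rho)
t = 8.6400e-06 / (5.0000e-04 * 9700)
t = 1.7814e-06 m = 1781.4 nm

1781.4


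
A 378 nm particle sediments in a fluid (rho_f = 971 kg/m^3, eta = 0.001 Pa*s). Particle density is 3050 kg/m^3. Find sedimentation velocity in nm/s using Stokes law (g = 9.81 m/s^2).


Radius R = 378/2 nm = 1.89e-07 m
Density difference = 3050 - 971 = 2079 kg/m^3
v = 2 * R^2 * (rho_p - rho_f) * g / (9 * eta)
v = 2 * (1.89e-07)^2 * 2079 * 9.81 / (9 * 0.001)
v = 1.61895e-07 m/s = 161.8954 nm/s

161.8954


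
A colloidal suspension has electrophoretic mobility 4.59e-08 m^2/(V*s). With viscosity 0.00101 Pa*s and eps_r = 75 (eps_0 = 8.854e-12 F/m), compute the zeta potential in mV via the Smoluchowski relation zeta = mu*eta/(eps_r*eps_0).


Smoluchowski equation: zeta = mu * eta / (eps_r * eps_0)
zeta = 4.59e-08 * 0.00101 / (75 * 8.854e-12)
zeta = 0.069813 V = 69.81 mV

69.81


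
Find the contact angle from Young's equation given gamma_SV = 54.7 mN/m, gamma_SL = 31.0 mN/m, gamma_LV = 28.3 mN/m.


cos(theta) = (gamma_SV - gamma_SL) / gamma_LV
cos(theta) = (54.7 - 31.0) / 28.3
cos(theta) = 0.837456
theta = arccos(0.837456) = 33.13 degrees

33.13


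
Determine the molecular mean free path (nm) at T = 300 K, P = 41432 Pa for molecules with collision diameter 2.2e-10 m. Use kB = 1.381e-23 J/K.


Mean free path: lambda = kB*T / (sqrt(2) * pi * d^2 * P)
lambda = 1.381e-23 * 300 / (sqrt(2) * pi * (2.2e-10)^2 * 41432)
lambda = 4.65017e-07 m
lambda = 465.02 nm

465.02


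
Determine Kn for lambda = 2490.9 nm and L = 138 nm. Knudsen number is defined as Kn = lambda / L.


Knudsen number Kn = lambda / L
Kn = 2490.9 / 138
Kn = 18.05

18.05


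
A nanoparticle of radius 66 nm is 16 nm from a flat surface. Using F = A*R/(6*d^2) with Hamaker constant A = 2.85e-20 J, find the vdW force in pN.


Convert to SI: R = 66 nm = 6.6e-08 m, d = 16 nm = 1.6e-08 m
F = A * R / (6 * d^2)
F = 2.85e-20 * 6.6e-08 / (6 * (1.6e-08)^2)
F = 1.22461e-12 N = 1.225 pN

1.225


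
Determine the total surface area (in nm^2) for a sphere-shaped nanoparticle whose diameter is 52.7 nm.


Radius r = 52.7/2 = 26.35 nm
Surface area SA = 4 * pi * r^2
SA = 4 * pi * (26.35)^2
SA = 8725.11 nm^2

8725.11


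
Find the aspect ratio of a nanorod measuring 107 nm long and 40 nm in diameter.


Aspect ratio AR = length / diameter
AR = 107 / 40
AR = 2.67

2.67


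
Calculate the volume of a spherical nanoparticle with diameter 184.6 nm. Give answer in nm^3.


Radius r = 184.6/2 = 92.3 nm
Volume V = (4/3) * pi * r^3
V = (4/3) * pi * (92.3)^3
V = 3293773.36 nm^3

3293773.36


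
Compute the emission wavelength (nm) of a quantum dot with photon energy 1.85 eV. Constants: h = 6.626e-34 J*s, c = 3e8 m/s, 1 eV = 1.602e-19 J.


Convert energy: E = 1.85 eV = 1.85 * 1.602e-19 = 2.9637e-19 J
lambda = h*c / E = 6.626e-34 * 3e8 / 2.9637e-19
lambda = 6.70716e-07 m = 670.7 nm

670.7


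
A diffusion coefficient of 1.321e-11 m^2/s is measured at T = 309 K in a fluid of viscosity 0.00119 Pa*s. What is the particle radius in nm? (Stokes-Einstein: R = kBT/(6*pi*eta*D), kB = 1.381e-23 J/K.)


Stokes-Einstein: R = kB*T / (6*pi*eta*D)
R = 1.381e-23 * 309 / (6 * pi * 0.00119 * 1.321e-11)
R = 1.44013e-08 m = 14.4 nm

14.4


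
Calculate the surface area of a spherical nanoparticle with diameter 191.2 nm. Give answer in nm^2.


Radius r = 191.2/2 = 95.6 nm
Surface area SA = 4 * pi * r^2
SA = 4 * pi * (95.6)^2
SA = 114848.58 nm^2

114848.58


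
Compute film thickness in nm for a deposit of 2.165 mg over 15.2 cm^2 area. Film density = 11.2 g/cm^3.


Convert: m = 2.165 mg = 2.1650e-06 kg, A = 15.2 cm^2 = 1.5200e-03 m^2, rho = 11.2 g/cm^3 = 11200 kg/m^3
t = m / (A * rho)
t = 2.1650e-06 / (1.5200e-03 * 11200)
t = 1.2717e-07 m = 127.2 nm

127.2


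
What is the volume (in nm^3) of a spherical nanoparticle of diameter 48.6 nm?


Radius r = 48.6/2 = 24.3 nm
Volume V = (4/3) * pi * r^3
V = (4/3) * pi * (24.3)^3
V = 60104.56 nm^3

60104.56


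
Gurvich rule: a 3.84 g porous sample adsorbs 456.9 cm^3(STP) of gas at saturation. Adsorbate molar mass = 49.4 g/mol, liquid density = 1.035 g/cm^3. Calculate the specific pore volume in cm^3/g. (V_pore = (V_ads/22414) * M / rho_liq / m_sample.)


Moles adsorbed n = V_ads / 22414 = 456.9 / 22414 = 2.038458e-02 mol
Liquid volume V_liq = n * M / rho_liq = 2.038458e-02 * 49.4 / 1.035 = 0.97295 cm^3
Specific pore volume V_pore = V_liq / m_sample = 0.97295 / 3.84
V_pore = 0.2534 cm^3/g

0.2534


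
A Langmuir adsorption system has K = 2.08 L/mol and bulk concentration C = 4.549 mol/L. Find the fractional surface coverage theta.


Langmuir isotherm: theta = K*C / (1 + K*C)
K*C = 2.08 * 4.549 = 9.46192
theta = 9.46192 / (1 + 9.46192) = 9.46192 / 10.46192
theta = 0.9044

0.9044


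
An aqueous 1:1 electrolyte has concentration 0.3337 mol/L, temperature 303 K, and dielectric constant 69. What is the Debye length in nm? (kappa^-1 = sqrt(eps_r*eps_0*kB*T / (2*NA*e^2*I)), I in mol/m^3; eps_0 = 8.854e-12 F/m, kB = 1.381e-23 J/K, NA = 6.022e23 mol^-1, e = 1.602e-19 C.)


Ionic strength I = 0.3337 * 1^2 * 1000 = 333.7 mol/m^3
kappa^-1 = sqrt(69 * 8.854e-12 * 1.381e-23 * 303 / (2 * 6.022e23 * (1.602e-19)^2 * 333.7))
kappa^-1 = 0.498 nm

0.498


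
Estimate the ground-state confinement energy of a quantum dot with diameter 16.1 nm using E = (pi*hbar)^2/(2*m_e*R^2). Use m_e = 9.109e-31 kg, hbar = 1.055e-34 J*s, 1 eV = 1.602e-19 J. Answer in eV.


Radius R = 16.1/2 = 8.05 nm = 8.05e-09 m
E = (pi * 1.055e-34)^2 / (2 * 9.109e-31 * (8.05e-09)^2)
E(J) = 9.30491e-22
E = E(J) / 1.602e-19 = 0.0058 eV

0.0058


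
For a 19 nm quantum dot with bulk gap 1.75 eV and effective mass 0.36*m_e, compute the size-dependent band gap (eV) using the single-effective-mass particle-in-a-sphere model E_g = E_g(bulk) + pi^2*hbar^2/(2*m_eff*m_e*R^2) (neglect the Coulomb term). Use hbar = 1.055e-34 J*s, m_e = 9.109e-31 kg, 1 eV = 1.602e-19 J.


Radius R = 19/2 nm = 9.5e-09 m
Confinement energy dE = pi^2 * hbar^2 / (2 * m_eff * m_e * R^2)
dE = pi^2 * (1.055e-34)^2 / (2 * 0.36 * 9.109e-31 * (9.5e-09)^2) J, divided by 1.602e-19 J/eV
dE = 0.0116 eV
Total band gap = E_g(bulk) + dE = 1.75 + 0.0116 = 1.7616 eV

1.7616


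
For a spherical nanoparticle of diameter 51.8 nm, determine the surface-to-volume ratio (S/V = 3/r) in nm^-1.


Radius r = 51.8/2 = 25.9 nm
S/V = 3 / r = 3 / 25.9
S/V = 0.1158 nm^-1

0.1158


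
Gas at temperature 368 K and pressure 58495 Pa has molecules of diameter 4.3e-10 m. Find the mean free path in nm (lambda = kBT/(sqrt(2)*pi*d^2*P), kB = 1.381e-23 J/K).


Mean free path: lambda = kB*T / (sqrt(2) * pi * d^2 * P)
lambda = 1.381e-23 * 368 / (sqrt(2) * pi * (4.3e-10)^2 * 58495)
lambda = 1.0576e-07 m
lambda = 105.76 nm

105.76


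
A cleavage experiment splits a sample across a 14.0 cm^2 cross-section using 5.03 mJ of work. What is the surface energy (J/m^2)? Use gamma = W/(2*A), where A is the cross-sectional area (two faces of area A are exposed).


Convert: A = 14.0 cm^2 = 0.0014 m^2, W = 5.03 mJ = 0.00503 J
Cleaving exposes two faces of area A, so total new surface = 2*A and gamma = W / (2*A)
gamma = 0.00503 / (2 * 0.0014)
gamma = 1.796 J/m^2

1.796


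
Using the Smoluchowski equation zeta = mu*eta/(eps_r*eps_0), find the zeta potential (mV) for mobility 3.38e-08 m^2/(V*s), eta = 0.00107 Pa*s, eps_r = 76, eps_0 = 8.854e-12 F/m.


Smoluchowski equation: zeta = mu * eta / (eps_r * eps_0)
zeta = 3.38e-08 * 0.00107 / (76 * 8.854e-12)
zeta = 0.053746 V = 53.75 mV

53.75


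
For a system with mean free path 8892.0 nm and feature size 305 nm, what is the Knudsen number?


Knudsen number Kn = lambda / L
Kn = 8892.0 / 305
Kn = 29.1541

29.1541


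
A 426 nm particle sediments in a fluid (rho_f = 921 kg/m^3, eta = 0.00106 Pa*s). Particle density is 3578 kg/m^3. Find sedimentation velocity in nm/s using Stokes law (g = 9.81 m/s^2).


Radius R = 426/2 nm = 2.13e-07 m
Density difference = 3578 - 921 = 2657 kg/m^3
v = 2 * R^2 * (rho_p - rho_f) * g / (9 * eta)
v = 2 * (2.13e-07)^2 * 2657 * 9.81 / (9 * 0.00106)
v = 2.47914e-07 m/s = 247.9142 nm/s

247.9142


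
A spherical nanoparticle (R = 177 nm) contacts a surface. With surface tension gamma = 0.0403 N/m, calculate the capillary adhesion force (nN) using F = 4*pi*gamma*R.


Convert radius: R = 177 nm = 1.77e-07 m
F = 4 * pi * gamma * R
F = 4 * pi * 0.0403 * 1.77e-07
F = 8.96372e-08 N = 89.6372 nN

89.6372


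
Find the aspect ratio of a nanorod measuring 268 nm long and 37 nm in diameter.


Aspect ratio AR = length / diameter
AR = 268 / 37
AR = 7.24

7.24


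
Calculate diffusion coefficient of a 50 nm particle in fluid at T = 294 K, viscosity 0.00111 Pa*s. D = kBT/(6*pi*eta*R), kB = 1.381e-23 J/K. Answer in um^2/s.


Radius R = 50/2 = 25 nm = 2.5e-08 m
D = kB*T / (6*pi*eta*R)
D = 1.381e-23 * 294 / (6 * pi * 0.00111 * 2.5e-08)
D = 7.76206e-12 m^2/s = 7.762 um^2/s

7.762


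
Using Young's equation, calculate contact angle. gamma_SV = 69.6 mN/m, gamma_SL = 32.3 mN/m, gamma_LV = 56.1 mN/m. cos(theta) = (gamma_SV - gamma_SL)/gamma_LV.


cos(theta) = (gamma_SV - gamma_SL) / gamma_LV
cos(theta) = (69.6 - 32.3) / 56.1
cos(theta) = 0.664884
theta = arccos(0.664884) = 48.33 degrees

48.33


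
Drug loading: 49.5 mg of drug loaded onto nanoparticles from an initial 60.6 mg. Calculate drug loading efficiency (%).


Drug loading efficiency = (drug loaded / drug initial) * 100
DLE = 49.5 / 60.6 * 100
DLE = 0.8168 * 100
DLE = 81.68%

81.68


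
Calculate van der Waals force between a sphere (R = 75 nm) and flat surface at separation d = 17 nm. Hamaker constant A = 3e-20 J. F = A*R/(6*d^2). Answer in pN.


Convert to SI: R = 75 nm = 7.5e-08 m, d = 17 nm = 1.7e-08 m
F = A * R / (6 * d^2)
F = 3e-20 * 7.5e-08 / (6 * (1.7e-08)^2)
F = 1.29758e-12 N = 1.298 pN

1.298


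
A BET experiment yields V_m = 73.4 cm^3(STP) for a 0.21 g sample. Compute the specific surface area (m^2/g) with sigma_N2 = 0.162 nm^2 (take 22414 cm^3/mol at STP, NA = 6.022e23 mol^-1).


Number of moles in monolayer = V_m / 22414 = 73.4 / 22414 = 0.00327474
Number of molecules = moles * NA = 0.00327474 * 6.022e23
SA = molecules * sigma / mass
SA = (73.4 / 22414) * 6.022e23 * 0.162e-18 / 0.21
SA = 1521.3 m^2/g

1521.3


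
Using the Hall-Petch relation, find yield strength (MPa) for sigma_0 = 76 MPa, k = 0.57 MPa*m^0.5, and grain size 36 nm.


d = 36 nm = 3.6e-08 m
sqrt(d) = 0.0001897367
Hall-Petch contribution = k / sqrt(d) = 0.57 / 0.0001897367 = 3004.2 MPa
sigma = sigma_0 + k/sqrt(d) = 76 + 3004.2 = 3080.2 MPa

3080.2


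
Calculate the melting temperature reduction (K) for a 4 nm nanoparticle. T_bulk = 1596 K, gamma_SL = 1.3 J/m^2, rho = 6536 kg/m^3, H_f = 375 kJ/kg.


Radius R = 4/2 = 2 nm = 2e-09 m
Convert H_f = 375 kJ/kg = 375000 J/kg
dT = 2 * gamma_SL * T_bulk / (rho * H_f * R)
dT = 2 * 1.3 * 1596 / (6536 * 375000 * 2e-09)
dT = 846.5 K

846.5


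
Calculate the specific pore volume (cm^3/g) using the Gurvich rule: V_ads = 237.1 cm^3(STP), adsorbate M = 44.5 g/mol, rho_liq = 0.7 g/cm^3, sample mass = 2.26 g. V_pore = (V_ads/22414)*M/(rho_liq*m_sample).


Moles adsorbed n = V_ads / 22414 = 237.1 / 22414 = 1.057821e-02 mol
Liquid volume V_liq = n * M / rho_liq = 1.057821e-02 * 44.5 / 0.7 = 0.67247 cm^3
Specific pore volume V_pore = V_liq / m_sample = 0.67247 / 2.26
V_pore = 0.2976 cm^3/g

0.2976


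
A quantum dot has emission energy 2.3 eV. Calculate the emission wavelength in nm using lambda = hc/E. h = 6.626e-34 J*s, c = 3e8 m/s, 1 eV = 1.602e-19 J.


Convert energy: E = 2.3 eV = 2.3 * 1.602e-19 = 3.6846e-19 J
lambda = h*c / E = 6.626e-34 * 3e8 / 3.6846e-19
lambda = 5.39489e-07 m = 539.5 nm

539.5


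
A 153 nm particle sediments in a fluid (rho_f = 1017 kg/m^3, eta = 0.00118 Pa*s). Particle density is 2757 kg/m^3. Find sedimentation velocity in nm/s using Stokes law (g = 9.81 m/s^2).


Radius R = 153/2 nm = 7.65e-08 m
Density difference = 2757 - 1017 = 1740 kg/m^3
v = 2 * R^2 * (rho_p - rho_f) * g / (9 * eta)
v = 2 * (7.65e-08)^2 * 1740 * 9.81 / (9 * 0.00118)
v = 1.88125e-08 m/s = 18.8125 nm/s

18.8125


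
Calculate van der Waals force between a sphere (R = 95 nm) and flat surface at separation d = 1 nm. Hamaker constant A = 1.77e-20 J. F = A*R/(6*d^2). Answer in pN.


Convert to SI: R = 95 nm = 9.5e-08 m, d = 1 nm = 1e-09 m
F = A * R / (6 * d^2)
F = 1.77e-20 * 9.5e-08 / (6 * (1e-09)^2)
F = 2.8025e-10 N = 280.25 pN

280.25


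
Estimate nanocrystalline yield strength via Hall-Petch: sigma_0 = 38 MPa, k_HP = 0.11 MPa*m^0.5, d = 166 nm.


d = 166 nm = 1.66e-07 m
sqrt(d) = 0.000407431
Hall-Petch contribution = k / sqrt(d) = 0.11 / 0.000407431 = 270.0 MPa
sigma = sigma_0 + k/sqrt(d) = 38 + 270.0 = 308.0 MPa

308.0


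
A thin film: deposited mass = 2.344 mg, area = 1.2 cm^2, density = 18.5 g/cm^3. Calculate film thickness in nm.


Convert: m = 2.344 mg = 2.3440e-06 kg, A = 1.2 cm^2 = 1.2000e-04 m^2, rho = 18.5 g/cm^3 = 18500 kg/m^3
t = m / (A * rho)
t = 2.3440e-06 / (1.2000e-04 * 18500)
t = 1.0559e-06 m = 1055.9 nm

1055.9


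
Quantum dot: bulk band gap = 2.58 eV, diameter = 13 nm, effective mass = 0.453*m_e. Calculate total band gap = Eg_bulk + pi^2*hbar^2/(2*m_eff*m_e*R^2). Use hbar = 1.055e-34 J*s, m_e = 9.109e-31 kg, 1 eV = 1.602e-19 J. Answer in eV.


Radius R = 13/2 nm = 6.5e-09 m
Confinement energy dE = pi^2 * hbar^2 / (2 * m_eff * m_e * R^2)
dE = pi^2 * (1.055e-34)^2 / (2 * 0.453 * 9.109e-31 * (6.5e-09)^2) J, divided by 1.602e-19 J/eV
dE = 0.0197 eV
Total band gap = E_g(bulk) + dE = 2.58 + 0.0197 = 2.5997 eV

2.5997


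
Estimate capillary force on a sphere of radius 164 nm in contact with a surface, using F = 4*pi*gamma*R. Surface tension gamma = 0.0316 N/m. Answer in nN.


Convert radius: R = 164 nm = 1.64e-07 m
F = 4 * pi * gamma * R
F = 4 * pi * 0.0316 * 1.64e-07
F = 6.5124e-08 N = 65.124 nN

65.124


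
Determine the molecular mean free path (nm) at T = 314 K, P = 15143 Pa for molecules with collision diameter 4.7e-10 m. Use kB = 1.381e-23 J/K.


Mean free path: lambda = kB*T / (sqrt(2) * pi * d^2 * P)
lambda = 1.381e-23 * 314 / (sqrt(2) * pi * (4.7e-10)^2 * 15143)
lambda = 2.91777e-07 m
lambda = 291.78 nm

291.78


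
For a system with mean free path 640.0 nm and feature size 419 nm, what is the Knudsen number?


Knudsen number Kn = lambda / L
Kn = 640.0 / 419
Kn = 1.5274

1.5274


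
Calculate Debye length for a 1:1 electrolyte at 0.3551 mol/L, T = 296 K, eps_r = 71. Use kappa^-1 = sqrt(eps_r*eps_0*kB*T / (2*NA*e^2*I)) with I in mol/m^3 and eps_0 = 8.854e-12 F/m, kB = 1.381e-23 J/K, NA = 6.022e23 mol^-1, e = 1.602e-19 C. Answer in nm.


Ionic strength I = 0.3551 * 1^2 * 1000 = 355.1 mol/m^3
kappa^-1 = sqrt(71 * 8.854e-12 * 1.381e-23 * 296 / (2 * 6.022e23 * (1.602e-19)^2 * 355.1))
kappa^-1 = 0.484 nm

0.484


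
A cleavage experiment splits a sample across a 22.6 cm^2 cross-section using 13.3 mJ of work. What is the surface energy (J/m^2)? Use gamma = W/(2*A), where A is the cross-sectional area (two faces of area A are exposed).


Convert: A = 22.6 cm^2 = 0.00226 m^2, W = 13.3 mJ = 0.0133 J
Cleaving exposes two faces of area A, so total new surface = 2*A and gamma = W / (2*A)
gamma = 0.0133 / (2 * 0.00226)
gamma = 2.942 J/m^2

2.942


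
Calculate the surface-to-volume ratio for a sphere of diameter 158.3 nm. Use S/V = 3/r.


Radius r = 158.3/2 = 79.15 nm
S/V = 3 / r = 3 / 79.15
S/V = 0.0379 nm^-1

0.0379


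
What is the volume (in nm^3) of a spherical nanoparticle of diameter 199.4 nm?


Radius r = 199.4/2 = 99.7 nm
Volume V = (4/3) * pi * r^3
V = (4/3) * pi * (99.7)^3
V = 4151204.08 nm^3

4151204.08


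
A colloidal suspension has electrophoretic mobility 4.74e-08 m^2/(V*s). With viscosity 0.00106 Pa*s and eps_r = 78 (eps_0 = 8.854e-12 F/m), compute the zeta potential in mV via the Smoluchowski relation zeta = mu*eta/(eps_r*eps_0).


Smoluchowski equation: zeta = mu * eta / (eps_r * eps_0)
zeta = 4.74e-08 * 0.00106 / (78 * 8.854e-12)
zeta = 0.072753 V = 72.75 mV

72.75


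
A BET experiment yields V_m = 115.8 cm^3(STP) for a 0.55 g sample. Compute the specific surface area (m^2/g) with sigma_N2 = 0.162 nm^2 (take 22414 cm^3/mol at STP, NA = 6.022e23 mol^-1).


Number of moles in monolayer = V_m / 22414 = 115.8 / 22414 = 0.00516641
Number of molecules = moles * NA = 0.00516641 * 6.022e23
SA = molecules * sigma / mass
SA = (115.8 / 22414) * 6.022e23 * 0.162e-18 / 0.55
SA = 916.4 m^2/g

916.4


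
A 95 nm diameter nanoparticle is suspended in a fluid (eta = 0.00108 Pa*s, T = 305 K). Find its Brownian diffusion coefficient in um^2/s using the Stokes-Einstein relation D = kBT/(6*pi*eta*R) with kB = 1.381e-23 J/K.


Radius R = 95/2 = 47.5 nm = 4.75e-08 m
D = kB*T / (6*pi*eta*R)
D = 1.381e-23 * 305 / (6 * pi * 0.00108 * 4.75e-08)
D = 4.35587e-12 m^2/s = 4.356 um^2/s

4.356


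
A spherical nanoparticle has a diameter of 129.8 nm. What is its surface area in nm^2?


Radius r = 129.8/2 = 64.9 nm
Surface area SA = 4 * pi * r^2
SA = 4 * pi * (64.9)^2
SA = 52929.68 nm^2

52929.68


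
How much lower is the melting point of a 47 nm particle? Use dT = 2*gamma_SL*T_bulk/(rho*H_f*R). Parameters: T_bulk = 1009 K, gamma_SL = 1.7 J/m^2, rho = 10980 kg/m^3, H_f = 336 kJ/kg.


Radius R = 47/2 = 23.5 nm = 2.35e-08 m
Convert H_f = 336 kJ/kg = 336000 J/kg
dT = 2 * gamma_SL * T_bulk / (rho * H_f * R)
dT = 2 * 1.7 * 1009 / (10980 * 336000 * 2.35e-08)
dT = 39.6 K

39.6


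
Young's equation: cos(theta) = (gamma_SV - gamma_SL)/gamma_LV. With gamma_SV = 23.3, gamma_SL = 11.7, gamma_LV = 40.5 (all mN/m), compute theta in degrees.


cos(theta) = (gamma_SV - gamma_SL) / gamma_LV
cos(theta) = (23.3 - 11.7) / 40.5
cos(theta) = 0.28642
theta = arccos(0.28642) = 73.36 degrees

73.36


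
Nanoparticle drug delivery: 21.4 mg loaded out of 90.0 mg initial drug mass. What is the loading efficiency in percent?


Drug loading efficiency = (drug loaded / drug initial) * 100
DLE = 21.4 / 90.0 * 100
DLE = 0.2378 * 100
DLE = 23.78%

23.78


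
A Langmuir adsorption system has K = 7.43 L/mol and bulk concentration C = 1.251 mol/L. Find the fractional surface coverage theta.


Langmuir isotherm: theta = K*C / (1 + K*C)
K*C = 7.43 * 1.251 = 9.29493
theta = 9.29493 / (1 + 9.29493) = 9.29493 / 10.29493
theta = 0.9029

0.9029


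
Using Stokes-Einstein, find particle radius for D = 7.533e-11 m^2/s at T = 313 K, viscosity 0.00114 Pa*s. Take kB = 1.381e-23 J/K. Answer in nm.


Stokes-Einstein: R = kB*T / (6*pi*eta*D)
R = 1.381e-23 * 313 / (6 * pi * 0.00114 * 7.533e-11)
R = 2.67032e-09 m = 2.67 nm

2.67


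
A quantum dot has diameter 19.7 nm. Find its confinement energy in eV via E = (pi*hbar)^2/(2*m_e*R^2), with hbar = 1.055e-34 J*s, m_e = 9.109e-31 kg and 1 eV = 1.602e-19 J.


Radius R = 19.7/2 = 9.85 nm = 9.85e-09 m
E = (pi * 1.055e-34)^2 / (2 * 9.109e-31 * (9.85e-09)^2)
E(J) = 6.21486e-22
E = E(J) / 1.602e-19 = 0.0039 eV

0.0039


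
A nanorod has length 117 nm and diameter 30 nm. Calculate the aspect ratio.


Aspect ratio AR = length / diameter
AR = 117 / 30
AR = 3.9

3.9


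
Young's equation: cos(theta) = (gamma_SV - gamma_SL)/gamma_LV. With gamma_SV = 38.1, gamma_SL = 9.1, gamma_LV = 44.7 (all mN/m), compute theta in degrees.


cos(theta) = (gamma_SV - gamma_SL) / gamma_LV
cos(theta) = (38.1 - 9.1) / 44.7
cos(theta) = 0.64877
theta = arccos(0.64877) = 49.55 degrees

49.55


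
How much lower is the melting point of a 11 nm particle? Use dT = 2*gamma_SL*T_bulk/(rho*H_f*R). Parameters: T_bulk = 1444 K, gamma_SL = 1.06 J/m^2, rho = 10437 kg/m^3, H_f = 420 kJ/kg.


Radius R = 11/2 = 5.5 nm = 5.5e-09 m
Convert H_f = 420 kJ/kg = 420000 J/kg
dT = 2 * gamma_SL * T_bulk / (rho * H_f * R)
dT = 2 * 1.06 * 1444 / (10437 * 420000 * 5.5e-09)
dT = 127.0 K

127.0


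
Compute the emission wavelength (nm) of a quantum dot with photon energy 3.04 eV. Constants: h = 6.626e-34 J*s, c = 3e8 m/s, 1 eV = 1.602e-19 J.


Convert energy: E = 3.04 eV = 3.04 * 1.602e-19 = 4.87008e-19 J
lambda = h*c / E = 6.626e-34 * 3e8 / 4.87008e-19
lambda = 4.08166e-07 m = 408.2 nm

408.2


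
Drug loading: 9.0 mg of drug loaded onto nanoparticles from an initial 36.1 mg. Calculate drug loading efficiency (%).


Drug loading efficiency = (drug loaded / drug initial) * 100
DLE = 9.0 / 36.1 * 100
DLE = 0.2493 * 100
DLE = 24.93%

24.93


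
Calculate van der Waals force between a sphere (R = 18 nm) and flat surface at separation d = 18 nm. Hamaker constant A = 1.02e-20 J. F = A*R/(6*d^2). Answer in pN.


Convert to SI: R = 18 nm = 1.8e-08 m, d = 18 nm = 1.8e-08 m
F = A * R / (6 * d^2)
F = 1.02e-20 * 1.8e-08 / (6 * (1.8e-08)^2)
F = 9.44444e-14 N = 0.094 pN

0.094


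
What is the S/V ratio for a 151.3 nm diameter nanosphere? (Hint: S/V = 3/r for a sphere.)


Radius r = 151.3/2 = 75.65 nm
S/V = 3 / r = 3 / 75.65
S/V = 0.0397 nm^-1

0.0397


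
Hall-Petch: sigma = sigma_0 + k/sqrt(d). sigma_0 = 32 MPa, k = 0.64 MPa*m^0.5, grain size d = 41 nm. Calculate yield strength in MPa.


d = 41 nm = 4.1e-08 m
sqrt(d) = 0.0002024846
Hall-Petch contribution = k / sqrt(d) = 0.64 / 0.0002024846 = 3160.7 MPa
sigma = sigma_0 + k/sqrt(d) = 32 + 3160.7 = 3192.7 MPa

3192.7


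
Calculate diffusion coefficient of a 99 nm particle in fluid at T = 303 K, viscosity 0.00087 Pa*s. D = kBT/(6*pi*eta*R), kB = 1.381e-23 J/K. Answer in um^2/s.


Radius R = 99/2 = 49.5 nm = 4.95e-08 m
D = kB*T / (6*pi*eta*R)
D = 1.381e-23 * 303 / (6 * pi * 0.00087 * 4.95e-08)
D = 5.15479e-12 m^2/s = 5.155 um^2/s

5.155


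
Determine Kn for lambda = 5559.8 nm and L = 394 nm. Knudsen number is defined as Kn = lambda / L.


Knudsen number Kn = lambda / L
Kn = 5559.8 / 394
Kn = 14.1112

14.1112


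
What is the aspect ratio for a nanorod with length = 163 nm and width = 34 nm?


Aspect ratio AR = length / diameter
AR = 163 / 34
AR = 4.79

4.79


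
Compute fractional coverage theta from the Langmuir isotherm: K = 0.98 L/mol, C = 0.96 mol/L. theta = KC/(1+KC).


Langmuir isotherm: theta = K*C / (1 + K*C)
K*C = 0.98 * 0.96 = 0.9408
theta = 0.9408 / (1 + 0.9408) = 0.9408 / 1.9408
theta = 0.4847

0.4847


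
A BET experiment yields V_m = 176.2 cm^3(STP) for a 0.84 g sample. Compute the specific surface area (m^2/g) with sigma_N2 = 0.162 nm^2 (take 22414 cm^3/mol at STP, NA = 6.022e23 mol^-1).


Number of moles in monolayer = V_m / 22414 = 176.2 / 22414 = 0.00786116
Number of molecules = moles * NA = 0.00786116 * 6.022e23
SA = molecules * sigma / mass
SA = (176.2 / 22414) * 6.022e23 * 0.162e-18 / 0.84
SA = 913.0 m^2/g

913.0


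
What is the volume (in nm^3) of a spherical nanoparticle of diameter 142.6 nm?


Radius r = 142.6/2 = 71.3 nm
Volume V = (4/3) * pi * r^3
V = (4/3) * pi * (71.3)^3
V = 1518298.63 nm^3

1518298.63


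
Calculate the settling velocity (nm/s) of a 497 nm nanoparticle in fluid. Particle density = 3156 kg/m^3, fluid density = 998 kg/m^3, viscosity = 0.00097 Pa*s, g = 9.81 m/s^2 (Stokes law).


Radius R = 497/2 nm = 2.485e-07 m
Density difference = 3156 - 998 = 2158 kg/m^3
v = 2 * R^2 * (rho_p - rho_f) * g / (9 * eta)
v = 2 * (2.485e-07)^2 * 2158 * 9.81 / (9 * 0.00097)
v = 2.99495e-07 m/s = 299.4946 nm/s

299.4946


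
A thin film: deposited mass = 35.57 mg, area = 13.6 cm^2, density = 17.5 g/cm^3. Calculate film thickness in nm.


Convert: m = 35.57 mg = 3.5570e-05 kg, A = 13.6 cm^2 = 1.3600e-03 m^2, rho = 17.5 g/cm^3 = 17500 kg/m^3
t = m / (A * rho)
t = 3.5570e-05 / (1.3600e-03 * 17500)
t = 1.4945e-06 m = 1494.5 nm

1494.5


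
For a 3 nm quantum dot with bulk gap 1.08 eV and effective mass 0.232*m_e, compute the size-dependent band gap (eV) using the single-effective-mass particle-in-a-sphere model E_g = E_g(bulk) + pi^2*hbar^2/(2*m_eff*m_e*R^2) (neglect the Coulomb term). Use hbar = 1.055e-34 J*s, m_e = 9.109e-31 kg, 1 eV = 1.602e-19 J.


Radius R = 3/2 nm = 1.5e-09 m
Confinement energy dE = pi^2 * hbar^2 / (2 * m_eff * m_e * R^2)
dE = pi^2 * (1.055e-34)^2 / (2 * 0.232 * 9.109e-31 * (1.5e-09)^2) J, divided by 1.602e-19 J/eV
dE = 0.7211 eV
Total band gap = E_g(bulk) + dE = 1.08 + 0.7211 = 1.8011 eV

1.8011


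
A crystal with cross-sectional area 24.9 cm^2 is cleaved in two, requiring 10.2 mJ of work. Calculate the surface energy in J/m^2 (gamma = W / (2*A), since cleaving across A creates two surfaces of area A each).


Convert: A = 24.9 cm^2 = 0.00249 m^2, W = 10.2 mJ = 0.0102 J
Cleaving exposes two faces of area A, so total new surface = 2*A and gamma = W / (2*A)
gamma = 0.0102 / (2 * 0.00249)
gamma = 2.048 J/m^2

2.048


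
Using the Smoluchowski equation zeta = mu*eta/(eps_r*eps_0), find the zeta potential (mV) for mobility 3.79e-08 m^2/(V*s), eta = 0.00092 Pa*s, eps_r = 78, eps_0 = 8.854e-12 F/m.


Smoluchowski equation: zeta = mu * eta / (eps_r * eps_0)
zeta = 3.79e-08 * 0.00092 / (78 * 8.854e-12)
zeta = 0.050489 V = 50.49 mV

50.49


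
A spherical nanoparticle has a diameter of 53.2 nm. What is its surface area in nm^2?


Radius r = 53.2/2 = 26.6 nm
Surface area SA = 4 * pi * r^2
SA = 4 * pi * (26.6)^2
SA = 8891.46 nm^2

8891.46


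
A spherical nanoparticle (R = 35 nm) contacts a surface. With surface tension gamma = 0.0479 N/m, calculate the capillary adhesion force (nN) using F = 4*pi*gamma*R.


Convert radius: R = 35 nm = 3.5e-08 m
F = 4 * pi * gamma * R
F = 4 * pi * 0.0479 * 3.5e-08
F = 2.10675e-08 N = 21.0675 nN

21.0675


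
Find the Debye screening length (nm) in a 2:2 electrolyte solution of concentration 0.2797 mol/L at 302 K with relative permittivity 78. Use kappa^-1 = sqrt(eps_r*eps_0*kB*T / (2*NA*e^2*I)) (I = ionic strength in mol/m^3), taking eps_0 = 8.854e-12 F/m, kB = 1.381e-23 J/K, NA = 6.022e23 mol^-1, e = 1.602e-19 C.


Ionic strength I = 0.2797 * 2^2 * 1000 = 1118.8 mol/m^3
kappa^-1 = sqrt(78 * 8.854e-12 * 1.381e-23 * 302 / (2 * 6.022e23 * (1.602e-19)^2 * 1118.8))
kappa^-1 = 0.289 nm

0.289


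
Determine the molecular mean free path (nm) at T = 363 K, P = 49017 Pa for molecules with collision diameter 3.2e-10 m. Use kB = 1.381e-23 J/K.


Mean free path: lambda = kB*T / (sqrt(2) * pi * d^2 * P)
lambda = 1.381e-23 * 363 / (sqrt(2) * pi * (3.2e-10)^2 * 49017)
lambda = 2.24796e-07 m
lambda = 224.8 nm

224.8


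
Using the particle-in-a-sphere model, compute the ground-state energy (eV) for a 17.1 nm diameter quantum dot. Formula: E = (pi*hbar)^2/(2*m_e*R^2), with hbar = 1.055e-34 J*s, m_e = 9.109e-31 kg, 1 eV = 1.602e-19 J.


Radius R = 17.1/2 = 8.55 nm = 8.55e-09 m
E = (pi * 1.055e-34)^2 / (2 * 9.109e-31 * (8.55e-09)^2)
E(J) = 8.24844e-22
E = E(J) / 1.602e-19 = 0.0051 eV

0.0051


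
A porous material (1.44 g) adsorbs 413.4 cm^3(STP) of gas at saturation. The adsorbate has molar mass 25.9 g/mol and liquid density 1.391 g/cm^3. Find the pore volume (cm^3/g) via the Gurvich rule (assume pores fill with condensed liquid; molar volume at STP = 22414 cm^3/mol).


Moles adsorbed n = V_ads / 22414 = 413.4 / 22414 = 1.844383e-02 mol
Liquid volume V_liq = n * M / rho_liq = 1.844383e-02 * 25.9 / 1.391 = 0.34342 cm^3
Specific pore volume V_pore = V_liq / m_sample = 0.34342 / 1.44
V_pore = 0.2385 cm^3/g

0.2385


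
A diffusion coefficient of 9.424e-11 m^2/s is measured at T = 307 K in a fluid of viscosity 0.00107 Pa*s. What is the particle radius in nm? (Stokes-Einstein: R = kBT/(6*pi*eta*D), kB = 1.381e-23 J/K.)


Stokes-Einstein: R = kB*T / (6*pi*eta*D)
R = 1.381e-23 * 307 / (6 * pi * 0.00107 * 9.424e-11)
R = 2.23055e-09 m = 2.23 nm

2.23


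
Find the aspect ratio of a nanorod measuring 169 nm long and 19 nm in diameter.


Aspect ratio AR = length / diameter
AR = 169 / 19
AR = 8.89

8.89


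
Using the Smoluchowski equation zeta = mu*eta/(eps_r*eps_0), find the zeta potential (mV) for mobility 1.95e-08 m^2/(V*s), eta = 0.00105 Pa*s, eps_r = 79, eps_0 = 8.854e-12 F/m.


Smoluchowski equation: zeta = mu * eta / (eps_r * eps_0)
zeta = 1.95e-08 * 0.00105 / (79 * 8.854e-12)
zeta = 0.029272 V = 29.27 mV

29.27


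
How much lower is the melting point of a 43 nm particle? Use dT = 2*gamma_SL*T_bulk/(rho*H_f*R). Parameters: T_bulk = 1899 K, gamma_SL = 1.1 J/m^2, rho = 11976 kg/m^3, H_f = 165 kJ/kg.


Radius R = 43/2 = 21.5 nm = 2.15e-08 m
Convert H_f = 165 kJ/kg = 165000 J/kg
dT = 2 * gamma_SL * T_bulk / (rho * H_f * R)
dT = 2 * 1.1 * 1899 / (11976 * 165000 * 2.15e-08)
dT = 98.3 K

98.3


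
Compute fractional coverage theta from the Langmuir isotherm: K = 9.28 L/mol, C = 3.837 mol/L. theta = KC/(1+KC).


Langmuir isotherm: theta = K*C / (1 + K*C)
K*C = 9.28 * 3.837 = 35.60736
theta = 35.60736 / (1 + 35.60736) = 35.60736 / 36.60736
theta = 0.9727

0.9727


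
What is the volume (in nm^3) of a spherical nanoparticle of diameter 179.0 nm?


Radius r = 179.0/2 = 89.5 nm
Volume V = (4/3) * pi * r^3
V = (4/3) * pi * (89.5)^3
V = 3003016.48 nm^3

3003016.48


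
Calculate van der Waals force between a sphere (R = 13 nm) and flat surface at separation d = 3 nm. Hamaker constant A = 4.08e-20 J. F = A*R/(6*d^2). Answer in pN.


Convert to SI: R = 13 nm = 1.3e-08 m, d = 3 nm = 3e-09 m
F = A * R / (6 * d^2)
F = 4.08e-20 * 1.3e-08 / (6 * (3e-09)^2)
F = 9.82222e-12 N = 9.822 pN

9.822


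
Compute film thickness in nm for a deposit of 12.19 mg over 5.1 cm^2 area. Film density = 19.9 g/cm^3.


Convert: m = 12.19 mg = 1.2190e-05 kg, A = 5.1 cm^2 = 5.1000e-04 m^2, rho = 19.9 g/cm^3 = 19900 kg/m^3
t = m / (A * rho)
t = 1.2190e-05 / (5.1000e-04 * 19900)
t = 1.2011e-06 m = 1201.1 nm

1201.1


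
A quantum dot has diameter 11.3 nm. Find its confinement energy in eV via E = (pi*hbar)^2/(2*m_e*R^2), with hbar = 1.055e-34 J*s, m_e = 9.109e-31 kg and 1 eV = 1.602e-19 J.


Radius R = 11.3/2 = 5.65 nm = 5.65e-09 m
E = (pi * 1.055e-34)^2 / (2 * 9.109e-31 * (5.65e-09)^2)
E(J) = 1.88889e-21
E = E(J) / 1.602e-19 = 0.0118 eV

0.0118


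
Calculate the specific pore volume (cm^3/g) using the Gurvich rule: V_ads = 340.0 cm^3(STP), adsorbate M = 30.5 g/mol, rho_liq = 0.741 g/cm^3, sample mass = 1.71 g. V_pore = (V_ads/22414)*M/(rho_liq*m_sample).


Moles adsorbed n = V_ads / 22414 = 340.0 / 22414 = 1.516909e-02 mol
Liquid volume V_liq = n * M / rho_liq = 1.516909e-02 * 30.5 / 0.741 = 0.62437 cm^3
Specific pore volume V_pore = V_liq / m_sample = 0.62437 / 1.71
V_pore = 0.3651 cm^3/g

0.3651


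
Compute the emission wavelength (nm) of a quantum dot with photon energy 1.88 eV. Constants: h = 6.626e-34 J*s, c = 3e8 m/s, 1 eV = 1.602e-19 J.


Convert energy: E = 1.88 eV = 1.88 * 1.602e-19 = 3.01176e-19 J
lambda = h*c / E = 6.626e-34 * 3e8 / 3.01176e-19
lambda = 6.60013e-07 m = 660.0 nm

660.0


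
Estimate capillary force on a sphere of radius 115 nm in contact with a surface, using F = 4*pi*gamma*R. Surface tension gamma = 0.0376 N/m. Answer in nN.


Convert radius: R = 115 nm = 1.15e-07 m
F = 4 * pi * gamma * R
F = 4 * pi * 0.0376 * 1.15e-07
F = 5.4337e-08 N = 54.337 nN

54.337


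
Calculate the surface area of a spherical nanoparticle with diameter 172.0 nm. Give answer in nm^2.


Radius r = 172.0/2 = 86 nm
Surface area SA = 4 * pi * r^2
SA = 4 * pi * (86)^2
SA = 92940.88 nm^2

92940.88


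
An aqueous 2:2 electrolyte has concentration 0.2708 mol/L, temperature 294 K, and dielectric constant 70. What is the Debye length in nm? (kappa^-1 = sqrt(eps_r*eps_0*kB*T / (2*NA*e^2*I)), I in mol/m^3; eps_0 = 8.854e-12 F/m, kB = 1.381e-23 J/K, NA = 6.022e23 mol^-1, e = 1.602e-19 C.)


Ionic strength I = 0.2708 * 2^2 * 1000 = 1083.2 mol/m^3
kappa^-1 = sqrt(70 * 8.854e-12 * 1.381e-23 * 294 / (2 * 6.022e23 * (1.602e-19)^2 * 1083.2))
kappa^-1 = 0.274 nm

0.274


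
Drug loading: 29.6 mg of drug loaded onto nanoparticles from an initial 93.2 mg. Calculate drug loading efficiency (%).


Drug loading efficiency = (drug loaded / drug initial) * 100
DLE = 29.6 / 93.2 * 100
DLE = 0.3176 * 100
DLE = 31.76%

31.76


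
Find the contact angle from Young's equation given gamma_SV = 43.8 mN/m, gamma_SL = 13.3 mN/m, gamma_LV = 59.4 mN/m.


cos(theta) = (gamma_SV - gamma_SL) / gamma_LV
cos(theta) = (43.8 - 13.3) / 59.4
cos(theta) = 0.513468
theta = arccos(0.513468) = 59.1 degrees

59.1


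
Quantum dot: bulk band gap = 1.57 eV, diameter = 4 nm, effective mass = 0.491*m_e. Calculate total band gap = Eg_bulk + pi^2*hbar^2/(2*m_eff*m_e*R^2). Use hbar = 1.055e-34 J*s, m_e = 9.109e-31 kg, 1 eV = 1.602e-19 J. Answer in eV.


Radius R = 4/2 nm = 2e-09 m
Confinement energy dE = pi^2 * hbar^2 / (2 * m_eff * m_e * R^2)
dE = pi^2 * (1.055e-34)^2 / (2 * 0.491 * 9.109e-31 * (2e-09)^2) J, divided by 1.602e-19 J/eV
dE = 0.1916 eV
Total band gap = E_g(bulk) + dE = 1.57 + 0.1916 = 1.7616 eV

1.7616


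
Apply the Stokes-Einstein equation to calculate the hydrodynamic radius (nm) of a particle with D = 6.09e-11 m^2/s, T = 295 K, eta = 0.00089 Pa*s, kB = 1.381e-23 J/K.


Stokes-Einstein: R = kB*T / (6*pi*eta*D)
R = 1.381e-23 * 295 / (6 * pi * 0.00089 * 6.09e-11)
R = 3.98756e-09 m = 3.99 nm

3.99


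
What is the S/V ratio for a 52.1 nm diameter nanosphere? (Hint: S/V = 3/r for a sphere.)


Radius r = 52.1/2 = 26.05 nm
S/V = 3 / r = 3 / 26.05
S/V = 0.1152 nm^-1

0.1152


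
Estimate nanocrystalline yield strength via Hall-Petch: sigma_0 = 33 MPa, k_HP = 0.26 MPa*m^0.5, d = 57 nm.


d = 57 nm = 5.7e-08 m
sqrt(d) = 0.0002387467
Hall-Petch contribution = k / sqrt(d) = 0.26 / 0.0002387467 = 1089.0 MPa
sigma = sigma_0 + k/sqrt(d) = 33 + 1089.0 = 1122.0 MPa

1122.0
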